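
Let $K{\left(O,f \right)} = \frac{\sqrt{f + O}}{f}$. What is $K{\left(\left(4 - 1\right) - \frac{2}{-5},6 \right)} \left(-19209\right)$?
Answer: $- \frac{6403 \sqrt{235}}{10} \approx -9815.6$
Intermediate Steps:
$K{\left(O,f \right)} = \frac{\sqrt{O + f}}{f}$
$K{\left(\left(4 - 1\right) - \frac{2}{-5},6 \right)} \left(-19209\right) = \frac{\sqrt{\left(\left(4 - 1\right) - \frac{2}{-5}\right) + 6}}{6} \left(-19209\right) = \frac{\sqrt{\left(3 - - \frac{2}{5}\right) + 6}}{6} \left(-19209\right) = \frac{\sqrt{\left(3 + \frac{2}{5}\right) + 6}}{6} \left(-19209\right) = \frac{\sqrt{\frac{17}{5} + 6}}{6} \left(-19209\right) = \frac{\sqrt{\frac{47}{5}}}{6} \left(-19209\right) = \frac{\frac{1}{5} \sqrt{235}}{6} \left(-19209\right) = \frac{\sqrt{235}}{30} \left(-19209\right) = - \frac{6403 \sqrt{235}}{10}$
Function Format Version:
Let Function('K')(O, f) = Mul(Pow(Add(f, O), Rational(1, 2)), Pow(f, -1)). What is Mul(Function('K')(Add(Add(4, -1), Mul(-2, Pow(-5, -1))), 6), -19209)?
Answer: Mul(Rational(-6403, 10), Pow(235, Rational(1, 2))) ≈ -9815.6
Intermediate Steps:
Function('K')(O, f) = Mul(Pow(f, -1), Pow(Add(O, f), Rational(1, 2))) (Function('K')(O, f) = Mul(Pow(Add(O, f), Rational(1, 2)), Pow(f, -1)) = Mul(Pow(f, -1), Pow(Add(O, f), Rational(1, 2))))
Mul(Function('K')(Add(Add(4, -1), Mul(-2, Pow(-5, -1))), 6), -19209) = Mul(Mul(Pow(6, -1), Pow(Add(Add(Add(4, -1), Mul(-2, Pow(-5, -1))), 6), Rational(1, 2))), -19209) = Mul(Mul(Rational(1, 6), Pow(Add(Add(3, Mul(-2, Rational(-1, 5))), 6), Rational(1, 2))), -19209) = Mul(Mul(Rational(1, 6), Pow(Add(Add(3, Rational(2, 5)), 6), Rational(1, 2))), -19209) = Mul(Mul(Rational(1, 6), Pow(Add(Rational(17, 5), 6), Rational(1, 2))), -19209) = Mul(Mul(Rational(1, 6), Pow(Rational(47, 5), Rational(1, 2))), -19209) = Mul(Mul(Rational(1, 6), Mul(Rational(1, 5), Pow(235, Rational(1, 2)))), -19209) = Mul(Mul(Rational(1, 30), Pow(235, Rational(1, 2))), -19209) = Mul(Rational(-6403, 10), Pow(235, Rational(1, 2)))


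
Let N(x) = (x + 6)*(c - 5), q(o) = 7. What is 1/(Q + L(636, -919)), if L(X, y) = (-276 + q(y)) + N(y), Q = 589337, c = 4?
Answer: 1/589981 ≈ 1.6950e-6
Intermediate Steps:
N(x) = -6 - x (N(x) = (x + 6)*(4 - 5) = (6 + x)*(-1) = -6 - x)
L(X, y) = -275 - y (L(X, y) = (-276 + 7) + (-6 - y) = -269 + (-6 - y) = -275 - y)
1/(Q + L(636, -919)) = 1/(589337 + (-275 - 1*(-919))) = 1/(589337 + (-275 + 919)) = 1/(589337 + 644) = 1/589981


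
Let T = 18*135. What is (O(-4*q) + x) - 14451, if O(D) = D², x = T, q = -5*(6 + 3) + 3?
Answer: 16203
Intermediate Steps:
q = -42 (q = -5*9 + 3 = -45 + 3 = -42)
T = 2430
x = 2430
(O(-4*q) + x) - 14451 = ((-4*(-42))² + 2430) - 14451 = (168² + 2430) - 14451 = (28224 + 2430) - 14451 = 30654 - 14451 = 16203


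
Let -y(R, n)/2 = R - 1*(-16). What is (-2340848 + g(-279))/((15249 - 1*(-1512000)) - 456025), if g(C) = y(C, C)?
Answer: -1170161/535612 ≈ -2.1847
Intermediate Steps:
y(R, n) = -32 - 2*R (y(R, n) = -2*(R - 1*(-16)) = -2*(R + 16) = -2*(16 + R) = -32 - 2*R)
g(C) = -32 - 2*C
(-2340848 + g(-279))/((15249 - 1*(-1512000)) - 456025) = (-2340848 + (-32 - 2*(-279)))/((15249 - 1*(-1512000)) - 456025) = (-2340848 + (-32 + 558))/((15249 + 1512000) - 456025) = (-2340848 + 526)/(1527249 - 456025) = -2340322/1071224 = -2340322*1/1071224 = -1170161/535612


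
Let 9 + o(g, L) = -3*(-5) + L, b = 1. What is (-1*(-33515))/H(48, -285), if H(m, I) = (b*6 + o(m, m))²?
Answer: 6703/720 ≈ 9.3097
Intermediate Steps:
o(g, L) = 6 + L (o(g, L) = -9 + (-3*(-5) + L) = -9 + (15 + L) = 6 + L)
H(m, I) = (12 + m)² (H(m, I) = (1*6 + (6 + m))² = (6 + (6 + m))² = (12 + m)²)
(-1*(-33515))/H(48, -285) = (-1*(-33515))/((12 + 48)²) = 33515/(60²) = 33515/3600 = 33515*(1/3600) = 6703/720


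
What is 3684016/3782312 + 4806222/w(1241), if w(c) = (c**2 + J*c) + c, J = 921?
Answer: 1169482194408/423033158429 ≈ 2.7645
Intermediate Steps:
w(c) = c**2 + 922*c (w(c) = (c**2 + 921*c) + c = c**2 + 922*c)
3684016/3782312 + 4806222/w(1241) = 3684016/3782312 + 4806222/((1241*(922 + 1241))) = 3684016*(1/3782312) + 4806222/((1241*2163)) = 460502/472789 + 4806222/2684283 = 460502/472789 + 4806222*(1/2684283) = 460502/472789 + 1602074/894761 = 1169482194408/423033158429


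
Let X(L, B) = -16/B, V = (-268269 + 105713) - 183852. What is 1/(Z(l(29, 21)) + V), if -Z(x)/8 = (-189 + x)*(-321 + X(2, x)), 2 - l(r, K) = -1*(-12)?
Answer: -5/4274464 ≈ -1.1697e-6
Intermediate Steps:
V = -346408 (V = -162556 - 183852 = -346408)
l(r, K) = -10 (l(r, K) = 2 - (-1)*(-12) = 2 - 1*12 = 2 - 12 = -10)
Z(x) = -8*(-321 - 16/x)*(-189 + x) (Z(x) = -8*(-189 + x)*(-321 - 16/x) = -8*(-321 - 16/x)*(-189 + x))
1/(Z(l(29, 21)) + V) = 1/((-485224 - 24192/(-10) + 2568*(-10)) - 346408) = 1/((-485224 - 24192*(-1/10) - 25680) - 346408) = 1/((-485224 + 12096/5 - 25680) - 346408) = 1/(-2542424/5 - 346408) = 1/(-4274464/5) = -5/4274464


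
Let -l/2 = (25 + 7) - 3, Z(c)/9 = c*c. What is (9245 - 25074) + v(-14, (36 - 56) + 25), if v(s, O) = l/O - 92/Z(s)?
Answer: -34928638/2205 ≈ -15841.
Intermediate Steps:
Z(c) = 9*c² (Z(c) = 9*(c*c) = 9*c²)
l = -58 (l = -2*((25 + 7) - 3) = -2*(32 - 3) = -2*29 = -58)
v(s, O) = -58/O - 92/(9*s²) (v(s, O) = -58/O - 92*1/(9*s²) = -58/O - 92/(9*s²))
(9245 - 25074) + v(-14, (36 - 56) + 25) = (9245 - 25074) + (-58/((36 - 56) + 25) - 92/9/(-14)²) = -15829 + (-58/(-20 + 25) - 92/9*1/196) = -15829 + (-58/5 - 23/441) = -15829 - 25693/2205 = -34928638/2205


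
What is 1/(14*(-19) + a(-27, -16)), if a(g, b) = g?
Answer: -1/293 ≈ -0.0034130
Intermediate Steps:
1/(14*(-19) + a(-27, -16)) = 1/(14*(-19) - 27) = 1/(-266 - 27) = 1/(-293) = -1/293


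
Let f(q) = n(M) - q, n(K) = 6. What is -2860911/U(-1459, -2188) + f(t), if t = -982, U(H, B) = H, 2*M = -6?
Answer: 4302403/1459 ≈ 2948.9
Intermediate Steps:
M = -3 (M = (½)*(-6) = -3)
f(q) = 6 - q
-2860911/U(-1459, -2188) + f(t) = -2860911/(-1459) + (6 - 1*(-982)) = -2860911*(-1/1459) + (6 + 982) = 2860911/1459 + 988 = 4302403/1459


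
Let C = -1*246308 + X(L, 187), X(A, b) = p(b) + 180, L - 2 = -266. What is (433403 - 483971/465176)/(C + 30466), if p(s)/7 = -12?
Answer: -201608189957/100359861296 ≈ -2.0089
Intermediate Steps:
p(s) = -84 (p(s) = 7*(-12) = -84)
L = -264 (L = 2 - 266 = -264)
X(A, b) = 96 (X(A, b) = -84 + 180 = 96)
C = -246212 (C = -1*246308 + 96 = -246308 + 96 = -246212)
(433403 - 483971/465176)/(C + 30466) = (433403 - 483971/465176)/(-246212 + 30466) = (433403 - 483971*1/465176)/(-215746) = (433403 - 483971/465176)*(-1/215746) = (201608189957/465176)*(-1/215746) = -201608189957/100359861296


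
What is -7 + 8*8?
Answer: 57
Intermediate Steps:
-7 + 8*8 = -7 + 64 = 57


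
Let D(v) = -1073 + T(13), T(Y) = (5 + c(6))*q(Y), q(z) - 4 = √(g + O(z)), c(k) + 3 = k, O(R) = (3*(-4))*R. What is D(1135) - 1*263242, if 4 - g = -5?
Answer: -264283 + 56*I*√3 ≈ -2.6428e+5 + 96.995*I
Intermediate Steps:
g = 9 (g = 4 - 1*(-5) = 4 + 5 = 9)
O(R) = -12*R
c(k) = -3 + k
q(z) = 4 + √(9 - 12*z)
T(Y) = 32 + 8*√(9 - 12*Y) (T(Y) = (5 + (-3 + 6))*(4 + √(9 - 12*Y)) = (5 + 3)*(4 + √(9 - 12*Y)) = 8*(4 + √(9 - 12*Y)) = 32 + 8*√(9 - 12*Y))
D(v) = -1041 + 56*I*√3 (D(v) = -1073 + (32 + 8*√(9 - 12*13)) = -1073 + (32 + 8*√(9 - 156)) = -1073 + (32 + 8*√(-147)) = -1073 + (32 + 8*(7*I*√3)) = -1073 + (32 + 56*I*√3) = -1041 + 56*I*√3)
D(1135) - 1*263242 = (-1041 + 56*I*√3) - 1*263242 = (-1041 + 56*I*√3) - 263242 = -264283 + 56*I*√3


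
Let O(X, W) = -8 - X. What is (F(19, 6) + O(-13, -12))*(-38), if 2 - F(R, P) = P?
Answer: -38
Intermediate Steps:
F(R, P) = 2 - P
(F(19, 6) + O(-13, -12))*(-38) = ((2 - 1*6) + (-8 - 1*(-13)))*(-38) = ((2 - 6) + (-8 + 13))*(-38) = (-4 + 5)*(-38) = 1*(-38) = -38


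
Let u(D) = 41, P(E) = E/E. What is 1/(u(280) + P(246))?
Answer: 1/42 ≈ 0.023810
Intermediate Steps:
P(E) = 1
1/(u(280) + P(246)) = 1/(41 + 1) = 1/42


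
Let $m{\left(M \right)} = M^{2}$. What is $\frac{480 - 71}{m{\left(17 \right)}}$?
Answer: $\frac{409}{289} \approx 1.4152$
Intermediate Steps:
$\frac{480 - 71}{m{\left(17 \right)}} = \frac{480 - 71}{17^{2}} = \frac{480 - 71}{289} = 409 \cdot \frac{1}{289} = \frac{409}{289}$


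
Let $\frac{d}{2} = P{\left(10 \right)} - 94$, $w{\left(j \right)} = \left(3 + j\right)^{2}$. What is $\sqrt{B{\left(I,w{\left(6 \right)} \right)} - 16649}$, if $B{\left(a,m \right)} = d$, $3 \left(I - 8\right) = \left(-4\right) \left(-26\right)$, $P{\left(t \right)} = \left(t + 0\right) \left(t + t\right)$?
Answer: $i \sqrt{16437} \approx 128.21 i$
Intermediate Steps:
$P{\left(t \right)} = 2 t^{2}$ ($P{\left(t \right)} = t 2 t = 2 t^{2}$)
$I = \frac{128}{3}$ ($I = 8 + \frac{\left(-4\right) \left(-26\right)}{3} = 8 + \frac{1}{3} \cdot 104 = 8 + \frac{104}{3} = \frac{128}{3} \approx 42.667$)
$d = 212$ ($d = 2 \left(2 \cdot 10^{2} - 94\right) = 2 \left(2 \cdot 100 - 94\right) = 2 \left(200 - 94\right) = 2 \cdot 106 = 212$)
$B{\left(a,m \right)} = 212$
$\sqrt{B{\left(I,w{\left(6 \right)} \right)} - 16649} = \sqrt{212 - 16649} = \sqrt{-16437} = i \sqrt{16437}$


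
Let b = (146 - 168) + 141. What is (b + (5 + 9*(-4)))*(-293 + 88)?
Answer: -18040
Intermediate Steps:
b = 119 (b = -22 + 141 = 119)
(b + (5 + 9*(-4)))*(-293 + 88) = (119 + (5 + 9*(-4)))*(-293 + 88) = (119 + (5 - 36))*(-205) = (119 - 31)*(-205) = 88*(-205) = -18040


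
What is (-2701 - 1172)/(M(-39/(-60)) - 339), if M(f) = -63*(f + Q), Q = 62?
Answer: 25820/28573 ≈ 0.90365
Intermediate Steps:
M(f) = -3906 - 63*f (M(f) = -63*(f + 62) = -63*(62 + f) = -3906 - 63*f)
(-2701 - 1172)/(M(-39/(-60)) - 339) = (-2701 - 1172)/((-3906 - (-2457)/(-60)) - 339) = -3873/((-3906 - (-2457)*(-1)/60) - 339) = -3873/((-3906 - 63*13/20) - 339) = -3873/((-3906 - 819/20) - 339) = -3873/(-78939/20 - 339) = -3873/(-85719/20) = -3873*(-20/85719) = 25820/28573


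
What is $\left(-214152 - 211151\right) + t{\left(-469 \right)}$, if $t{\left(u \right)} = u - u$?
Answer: $-425303$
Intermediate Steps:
$t{\left(u \right)} = 0$
$\left(-214152 - 211151\right) + t{\left(-469 \right)} = \left(-214152 - 211151\right) + 0 = -425303 + 0 = -425303$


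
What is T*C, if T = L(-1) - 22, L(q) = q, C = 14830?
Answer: -341090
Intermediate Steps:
T = -23 (T = -1 - 22 = -23)
T*C = -23*14830 = -341090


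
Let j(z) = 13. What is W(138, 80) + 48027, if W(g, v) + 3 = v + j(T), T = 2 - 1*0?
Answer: 48117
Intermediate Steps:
T = 2 (T = 2 + 0 = 2)
W(g, v) = 10 + v (W(g, v) = -3 + (v + 13) = -3 + (13 + v) = 10 + v)
W(138, 80) + 48027 = (10 + 80) + 48027 = 90 + 48027 = 48117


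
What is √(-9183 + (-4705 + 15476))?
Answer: 2*√397 ≈ 39.850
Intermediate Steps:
√(-9183 + (-4705 + 15476)) = √(-9183 + 10771) = √1588 = 2*√397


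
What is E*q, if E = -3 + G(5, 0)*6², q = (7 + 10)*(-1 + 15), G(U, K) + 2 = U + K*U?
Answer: 24990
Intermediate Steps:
G(U, K) = -2 + U + K*U (G(U, K) = -2 + (U + K*U) = -2 + U + K*U)
q = 238 (q = 17*14 = 238)
E = 105 (E = -3 + (-2 + 5 + 0*5)*6² = -3 + (-2 + 5 + 0)*36 = -3 + 3*36 = -3 + 108 = 105)
E*q = 105*238 = 24990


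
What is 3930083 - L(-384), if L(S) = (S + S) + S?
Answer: 3931235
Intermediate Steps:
L(S) = 3*S (L(S) = 2*S + S = 3*S)
3930083 - L(-384) = 3930083 - 3*(-384) = 3930083 - 1*(-1152) = 3930083 + 1152 = 3931235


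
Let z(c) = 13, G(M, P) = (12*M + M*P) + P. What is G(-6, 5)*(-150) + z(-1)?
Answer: 14563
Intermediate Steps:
G(M, P) = P + 12*M + M*P
G(-6, 5)*(-150) + z(-1) = (5 + 12*(-6) - 6*5)*(-150) + 13 = (5 - 72 - 30)*(-150) + 13 = -97*(-150) + 13 = 14550 + 13 = 14563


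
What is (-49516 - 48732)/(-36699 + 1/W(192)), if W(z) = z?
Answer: 18863616/7046207 ≈ 2.6771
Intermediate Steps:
(-49516 - 48732)/(-36699 + 1/W(192)) = (-49516 - 48732)/(-36699 + 1/192) = -98248/(-36699 + 1/192) = -98248/(-7046207/192) = -98248*(-192/7046207) = 18863616/7046207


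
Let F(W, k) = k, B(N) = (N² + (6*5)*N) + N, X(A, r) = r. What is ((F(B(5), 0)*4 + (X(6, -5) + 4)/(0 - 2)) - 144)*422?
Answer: -60557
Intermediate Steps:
B(N) = N² + 31*N (B(N) = (N² + 30*N) + N = N² + 31*N)
((F(B(5), 0)*4 + (X(6, -5) + 4)/(0 - 2)) - 144)*422 = ((0*4 + (-5 + 4)/(0 - 2)) - 144)*422 = ((0 - 1/(-2)) - 144)*422 = ((0 - 1*(-½)) - 144)*422 = ((0 + ½) - 144)*422 = (½ - 144)*422 = -287/2*422 = -60557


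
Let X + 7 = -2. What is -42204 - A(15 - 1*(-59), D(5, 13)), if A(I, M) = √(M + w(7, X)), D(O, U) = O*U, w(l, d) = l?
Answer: -42204 - 6*√2 ≈ -42213.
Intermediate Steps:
X = -9 (X = -7 - 2 = -9)
A(I, M) = √(7 + M) (A(I, M) = √(M + 7) = √(7 + M))
-42204 - A(15 - 1*(-59), D(5, 13)) = -42204 - √(7 + 5*13) = -42204 - √(7 + 65) = -42204 - √72 = -42204 - 6*√2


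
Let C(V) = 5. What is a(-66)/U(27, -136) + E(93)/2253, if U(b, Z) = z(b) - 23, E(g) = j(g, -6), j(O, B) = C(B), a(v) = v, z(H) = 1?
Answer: 6764/2253 ≈ 3.0022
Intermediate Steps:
j(O, B) = 5
E(g) = 5
U(b, Z) = -22 (U(b, Z) = 1 - 23 = -22)
a(-66)/U(27, -136) + E(93)/2253 = -66/(-22) + 5/2253 = -66*(-1/22) + 5*(1/2253) = 3 + 5/2253 = 6764/2253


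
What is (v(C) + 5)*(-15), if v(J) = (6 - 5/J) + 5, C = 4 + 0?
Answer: -885/4 ≈ -221.25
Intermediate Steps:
C = 4
v(J) = 11 - 5/J
(v(C) + 5)*(-15) = ((11 - 5/4) + 5)*(-15) = (39/4 + 5)*(-15) = (59/4)*(-15) = -885/4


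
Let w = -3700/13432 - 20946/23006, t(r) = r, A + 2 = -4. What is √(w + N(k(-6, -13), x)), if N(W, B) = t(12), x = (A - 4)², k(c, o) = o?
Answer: √16135157619937646/38627074 ≈ 3.2885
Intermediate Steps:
A = -6 (A = -2 - 4 = -6)
x = 100 (x = (-6 - 4)² = (-10)² = 100)
N(W, B) = 12
w = -45808609/38627074 (w = -3700*1/13432 - 20946*1/23006 = -925/3358 - 10473/11503 = -45808609/38627074 ≈ -1.1859)
√(w + N(k(-6, -13), x)) = √(-45808609/38627074 + 12) = √(417716279/38627074) = √16135157619937646/38627074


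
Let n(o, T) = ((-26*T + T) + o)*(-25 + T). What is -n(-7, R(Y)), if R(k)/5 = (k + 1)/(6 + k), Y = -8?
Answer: -13335/4 ≈ -3333.8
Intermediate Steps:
R(k) = 5*(1 + k)/(6 + k) (R(k) = 5*((k + 1)/(6 + k)) = 5*((1 + k)/(6 + k)) = 5*(1 + k)/(6 + k))
n(o, T) = (-25 + T)*(o - 25*T) (n(o, T) = (-25*T + o)*(-25 + T) = (o - 25*T)*(-25 + T) = (-25 + T)*(o - 25*T))
-n(-7, R(Y)) = -(-25*(-7) - 25*25*(1 - 8)²/(6 - 8)² + 625*(5*(1 - 8)/(6 - 8)) + (5*(1 - 8)/(6 - 8))*(-7)) = -(175 - 25*(5*(-7)/(-2))² + 625*(5*(-7)/(-2)) + (5*(-7)/(-2))*(-7)) = -(175 - 25*(5*(-½)*(-7))² + 625*(5*(-½)*(-7)) + (5*(-½)*(-7))*(-7)) = -(175 - 25*(35/2)² + 625*(35/2) + (35/2)*(-7)) = -(175 - 25*1225/4 + 21875/2 - 245/2) = -(175 - 30625/4 + 21875/2 - 245/2) = -1*13335/4 = -13335/4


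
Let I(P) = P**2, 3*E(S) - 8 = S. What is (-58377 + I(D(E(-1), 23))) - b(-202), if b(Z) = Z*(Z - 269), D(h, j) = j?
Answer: -152990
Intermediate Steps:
E(S) = 8/3 + S/3
b(Z) = Z*(-269 + Z)
(-58377 + I(D(E(-1), 23))) - b(-202) = (-58377 + 23**2) - (-202)*(-269 - 202) = (-58377 + 529) - (-202)*(-471) = -57848 - 1*95142 = -57848 - 95142 = -152990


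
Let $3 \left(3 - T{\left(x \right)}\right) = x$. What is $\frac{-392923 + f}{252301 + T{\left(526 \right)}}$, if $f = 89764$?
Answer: $- \frac{909477}{756386} \approx -1.2024$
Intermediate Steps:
$T{\left(x \right)} = 3 - \frac{x}{3}$
$\frac{-392923 + f}{252301 + T{\left(526 \right)}} = \frac{-392923 + 89764}{252301 + \left(3 - \frac{526}{3}\right)} = - \frac{303159}{252301 + \left(3 - \frac{526}{3}\right)} = - \frac{303159}{252301 - \frac{517}{3}} = - \frac{303159}{\frac{756386}{3}} = \left(-303159\right) \frac{3}{756386} = - \frac{909477}{756386}$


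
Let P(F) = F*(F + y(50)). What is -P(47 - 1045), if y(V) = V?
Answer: -946104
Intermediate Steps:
P(F) = F*(50 + F) (P(F) = F*(F + 50) = F*(50 + F))
-P(47 - 1045) = -(47 - 1045)*(50 + (47 - 1045)) = -(-998)*(50 - 998) = -(-998)*(-948) = -1*946104 = -946104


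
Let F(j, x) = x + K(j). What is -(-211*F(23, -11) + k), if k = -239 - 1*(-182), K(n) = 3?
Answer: -1631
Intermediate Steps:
k = -57 (k = -239 + 182 = -57)
F(j, x) = 3 + x (F(j, x) = x + 3 = 3 + x)
-(-211*F(23, -11) + k) = -(-211*(3 - 11) - 57) = -(-211*(-8) - 57) = -(1688 - 57) = -1*1631 = -1631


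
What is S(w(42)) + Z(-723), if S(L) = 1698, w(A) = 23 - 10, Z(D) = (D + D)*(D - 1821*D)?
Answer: -1902731862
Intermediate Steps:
Z(D) = -3640*D**2 (Z(D) = (2*D)*(-1820*D) = -3640*D**2)
w(A) = 13
S(w(42)) + Z(-723) = 1698 - 3640*(-723)**2 = 1698 - 3640*522729 = 1698 - 1902733560 = -1902731862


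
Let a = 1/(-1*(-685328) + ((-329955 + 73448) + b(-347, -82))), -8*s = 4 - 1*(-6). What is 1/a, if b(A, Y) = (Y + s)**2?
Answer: 6972025/16 ≈ 4.3575e+5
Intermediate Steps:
s = -5/4 (s = -(4 - 1*(-6))/8 = -(4 + 6)/8 = -1/8*10 = -5/4 ≈ -1.2500)
b(A, Y) = (-5/4 + Y)**2 (b(A, Y) = (Y - 5/4)**2 = (-5/4 + Y)**2)
a = 16/6972025 (a = 1/(-1*(-685328) + ((-329955 + 73448) + (-5 + 4*(-82))**2/16)) = 1/(685328 + (-256507 + (-5 - 328)**2/16)) = 1/(685328 + (-256507 + (1/16)*(-333)**2)) = 1/(685328 + (-256507 + (1/16)*110889)) = 1/(685328 + (-256507 + 110889/16)) = 1/(685328 - 3993223/16) = 1/(6972025/16) = 16/6972025 ≈ 2.2949e-6)
1/a = 1/(16/6972025) = 6972025/16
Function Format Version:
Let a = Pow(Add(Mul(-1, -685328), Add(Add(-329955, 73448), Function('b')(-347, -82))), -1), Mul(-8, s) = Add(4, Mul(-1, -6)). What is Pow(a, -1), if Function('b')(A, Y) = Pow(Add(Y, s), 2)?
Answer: Rational(6972025, 16) ≈ 4.3575e+5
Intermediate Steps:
s = Rational(-5, 4) (s = Mul(Rational(-1, 8), Add(4, Mul(-1, -6))) = Mul(Rational(-1, 8), Add(4, 6)) = Mul(Rational(-1, 8), 10) = Rational(-5, 4) ≈ -1.2500)
Function('b')(A, Y) = Pow(Add(Rational(-5, 4), Y), 2) (Function('b')(A, Y) = Pow(Add(Y, Rational(-5, 4)), 2) = Pow(Add(Rational(-5, 4), Y), 2))
a = Rational(16, 6972025) (a = Pow(Add(Mul(-1, -685328), Add(Add(-329955, 73448), Mul(Rational(1, 16), Pow(Add(-5, Mul(4, -82)), 2)))), -1) = Pow(Add(685328, Add(-256507, Mul(Rational(1, 16), Pow(Add(-5, -328), 2)))), -1) = Pow(Add(685328, Add(-256507, Mul(Rational(1, 16), Pow(-333, 2)))), -1) = Pow(Add(685328, Add(-256507, Mul(Rational(1, 16), 110889))), -1) = Pow(Add(685328, Add(-256507, Rational(110889, 16))), -1) = Pow(Add(685328, Rational(-3993223, 16)), -1) = Pow(Rational(6972025, 16), -1) = Rational(16, 6972025) ≈ 2.2949e-6)
Pow(a, -1) = Pow(Rational(16, 6972025), -1) = Rational(6972025, 16)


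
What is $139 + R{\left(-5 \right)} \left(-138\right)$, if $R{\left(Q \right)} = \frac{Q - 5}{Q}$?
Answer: $-137$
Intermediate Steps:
$R{\left(Q \right)} = \frac{-5 + Q}{Q}$ ($R{\left(Q \right)} = \frac{Q - 5}{Q} = \frac{-5 + Q}{Q}$)
$139 + R{\left(-5 \right)} \left(-138\right) = 139 + \frac{-5 - 5}{-5} \left(-138\right) = 139 + \left(- \frac{1}{5}\right) \left(-10\right) \left(-138\right) = 139 + 2 \left(-138\right) = 139 - 276 = -137$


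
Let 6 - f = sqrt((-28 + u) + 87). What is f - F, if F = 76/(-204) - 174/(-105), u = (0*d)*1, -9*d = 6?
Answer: 8417/1785 - sqrt(59) ≈ -2.9657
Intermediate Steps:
d = -2/3 (d = -1/9*6 = -2/3 ≈ -0.66667)
u = 0 (u = (0*(-2/3))*1 = 0*1 = 0)
F = 2293/1785 (F = 76*(-1/204) - 174*(-1/105) = -19/51 + 58/35 = 2293/1785 ≈ 1.2846)
f = 6 - sqrt(59) (f = 6 - sqrt((-28 + 0) + 87) = 6 - sqrt(-28 + 87) = 6 - sqrt(59) ≈ -1.6811)
f - F = (6 - sqrt(59)) - 1*2293/1785 = (6 - sqrt(59)) - 2293/1785 = 8417/1785 - sqrt(59)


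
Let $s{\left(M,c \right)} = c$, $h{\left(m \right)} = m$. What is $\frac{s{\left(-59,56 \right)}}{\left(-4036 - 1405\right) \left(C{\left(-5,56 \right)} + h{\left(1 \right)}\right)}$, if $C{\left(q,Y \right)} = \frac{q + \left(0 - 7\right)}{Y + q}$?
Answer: $- \frac{952}{70733} \approx -0.013459$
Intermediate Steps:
$C{\left(q,Y \right)} = \frac{-7 + q}{Y + q}$ ($C{\left(q,Y \right)} = \frac{q + \left(0 - 7\right)}{Y + q} = \frac{q - 7}{Y + q} = \frac{-7 + q}{Y + q}$)
$\frac{s{\left(-59,56 \right)}}{\left(-4036 - 1405\right) \left(C{\left(-5,56 \right)} + h{\left(1 \right)}\right)} = \frac{56}{\left(-4036 - 1405\right) \left(\frac{-7 - 5}{56 - 5} + 1\right)} = \frac{56}{\left(-5441\right) \left(\frac{1}{51} \left(-12\right) + 1\right)} = \frac{56}{\left(-5441\right) \left(- \frac{4}{17} + 1\right)} = \frac{56}{\left(-5441\right) \frac{13}{17}} = \frac{56}{- \frac{70733}{17}} = 56 \left(- \frac{17}{70733}\right) = - \frac{952}{70733}$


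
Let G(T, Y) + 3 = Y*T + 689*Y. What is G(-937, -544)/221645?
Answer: 134909/221645 ≈ 0.60867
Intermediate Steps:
G(T, Y) = -3 + 689*Y + T*Y (G(T, Y) = -3 + (Y*T + 689*Y) = -3 + (T*Y + 689*Y) = -3 + (689*Y + T*Y) = -3 + 689*Y + T*Y)
G(-937, -544)/221645 = (-3 + 689*(-544) - 937*(-544))/221645 = (-3 - 374816 + 509728)*(1/221645) = 134909*(1/221645) = 134909/221645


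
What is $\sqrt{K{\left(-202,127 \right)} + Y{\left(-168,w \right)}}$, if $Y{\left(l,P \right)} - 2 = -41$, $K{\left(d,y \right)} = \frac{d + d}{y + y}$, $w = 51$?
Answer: $\frac{i \sqrt{654685}}{127} \approx 6.3711 i$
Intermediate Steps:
$K{\left(d,y \right)} = \frac{d}{y}$ ($K{\left(d,y \right)} = \frac{2 d}{2 y} = 2 d \frac{1}{2 y} = \frac{d}{y}$)
$Y{\left(l,P \right)} = -39$ ($Y{\left(l,P \right)} = 2 - 41 = -39$)
$\sqrt{K{\left(-202,127 \right)} + Y{\left(-168,w \right)}} = \sqrt{- \frac{202}{127} - 39} = \sqrt{- \frac{5155}{127}} = \frac{i \sqrt{654685}}{127}$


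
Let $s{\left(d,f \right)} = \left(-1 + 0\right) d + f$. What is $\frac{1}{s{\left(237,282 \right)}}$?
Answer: $\frac{1}{45} \approx 0.022222$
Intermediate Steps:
$s{\left(d,f \right)} = f - d$ ($s{\left(d,f \right)} = - d + f = f - d$)
$\frac{1}{s{\left(237,282 \right)}} = \frac{1}{282 - 237} = \frac{1}{45}$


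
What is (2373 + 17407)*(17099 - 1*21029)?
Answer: -77735400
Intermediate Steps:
(2373 + 17407)*(17099 - 1*21029) = 19780*(17099 - 21029) = 19780*(-3930) = -77735400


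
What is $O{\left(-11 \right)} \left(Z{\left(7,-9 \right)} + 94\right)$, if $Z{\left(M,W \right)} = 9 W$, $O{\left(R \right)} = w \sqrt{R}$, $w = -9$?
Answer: $- 117 i \sqrt{11} \approx - 388.04 i$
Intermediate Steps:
$O{\left(R \right)} = - 9 \sqrt{R}$
$O{\left(-11 \right)} \left(Z{\left(7,-9 \right)} + 94\right) = - 9 \sqrt{-11} \left(9 \left(-9\right) + 94\right) = - 9 i \sqrt{11} \left(-81 + 94\right) = - 9 i \sqrt{11} \cdot 13 = - 117 i \sqrt{11}$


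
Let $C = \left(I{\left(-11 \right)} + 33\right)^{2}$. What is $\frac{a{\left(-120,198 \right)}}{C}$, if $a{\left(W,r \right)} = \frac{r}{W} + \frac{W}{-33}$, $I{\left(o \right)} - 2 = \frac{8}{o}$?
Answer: $\frac{4807}{2842580} \approx 0.0016911$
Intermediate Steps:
$I{\left(o \right)} = 2 + \frac{8}{o}$
$C = \frac{142129}{121}$ ($C = \left(\left(2 + \frac{8}{-11}\right) + 33\right)^{2} = \left(\left(2 + 8 \left(- \frac{1}{11}\right)\right) + 33\right)^{2} = \left(\left(2 - \frac{8}{11}\right) + 33\right)^{2} = \left(\frac{14}{11} + 33\right)^{2} = \left(\frac{377}{11}\right)^{2} = \frac{142129}{121} \approx 1174.6$)
$a{\left(W,r \right)} = - \frac{W}{33} + \frac{r}{W}$ ($a{\left(W,r \right)} = \frac{r}{W} + W \left(- \frac{1}{33}\right) = \frac{r}{W} - \frac{W}{33} = - \frac{W}{33} + \frac{r}{W}$)
$\frac{a{\left(-120,198 \right)}}{C} = \frac{\left(- \frac{1}{33}\right) \left(-120\right) + \frac{198}{-120}}{\frac{142129}{121}} = \left(\frac{40}{11} + 198 \left(- \frac{1}{120}\right)\right) \frac{121}{142129} = \left(\frac{40}{11} - \frac{33}{20}\right) \frac{121}{142129} = \frac{437}{220} \cdot \frac{121}{142129} = \frac{4807}{2842580}$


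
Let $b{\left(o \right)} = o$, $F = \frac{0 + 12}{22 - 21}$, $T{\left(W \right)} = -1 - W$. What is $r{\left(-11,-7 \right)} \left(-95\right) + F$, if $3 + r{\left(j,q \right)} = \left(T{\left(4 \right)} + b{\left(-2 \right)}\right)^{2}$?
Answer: $-4358$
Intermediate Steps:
$F = 12$ ($F = \frac{12}{1} = 12 \cdot 1 = 12$)
$r{\left(j,q \right)} = 46$ ($r{\left(j,q \right)} = -3 + \left(\left(-1 - 4\right) - 2\right)^{2} = -3 + \left(-5 - 2\right)^{2} = -3 + \left(-7\right)^{2} = -3 + 49 = 46$)
$r{\left(-11,-7 \right)} \left(-95\right) + F = 46 \left(-95\right) + 12 = -4370 + 12 = -4358$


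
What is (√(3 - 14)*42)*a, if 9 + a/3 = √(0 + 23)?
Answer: 126*I*√11*(-9 + √23) ≈ -1756.9*I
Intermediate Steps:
a = -27 + 3*√23 (a = -27 + 3*√(0 + 23) = -27 + 3*√23 ≈ -12.613)
(√(3 - 14)*42)*a = (√(3 - 14)*42)*(-27 + 3*√23) = (√(-11)*42)*(-27 + 3*√23) = ((I*√11)*42)*(-27 + 3*√23) = (42*I*√11)*(-27 + 3*√23) = 42*I*√11*(-27 + 3*√23)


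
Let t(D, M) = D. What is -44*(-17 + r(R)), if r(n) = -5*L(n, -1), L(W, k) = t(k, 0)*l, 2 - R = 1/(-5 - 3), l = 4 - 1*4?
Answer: 748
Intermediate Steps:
l = 0 (l = 4 - 4 = 0)
R = 17/8 (R = 2 - 1/(-5 - 3) = 2 - 1/(-8) = 2 - 1*(-⅛) = 2 + ⅛ = 17/8 ≈ 2.1250)
L(W, k) = 0 (L(W, k) = k*0 = 0)
r(n) = 0 (r(n) = -5*0 = 0)
-44*(-17 + r(R)) = -44*(-17 + 0) = -44*(-17) = 748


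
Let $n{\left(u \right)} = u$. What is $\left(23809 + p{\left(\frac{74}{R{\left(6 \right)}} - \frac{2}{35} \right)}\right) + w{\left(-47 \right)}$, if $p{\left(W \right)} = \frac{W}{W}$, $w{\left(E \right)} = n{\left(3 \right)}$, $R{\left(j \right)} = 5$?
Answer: $23813$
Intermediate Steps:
$w{\left(E \right)} = 3$
$p{\left(W \right)} = 1$
$\left(23809 + p{\left(\frac{74}{R{\left(6 \right)}} - \frac{2}{35} \right)}\right) + w{\left(-47 \right)} = \left(23809 + 1\right) + 3 = 23810 + 3 = 23813$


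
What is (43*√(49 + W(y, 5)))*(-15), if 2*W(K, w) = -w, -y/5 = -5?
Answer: -645*√186/2 ≈ -4398.3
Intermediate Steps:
y = 25 (y = -5*(-5) = 25)
W(K, w) = -w/2 (W(K, w) = (-w)/2 = -w/2)
(43*√(49 + W(y, 5)))*(-15) = (43*√(49 - ½*5))*(-15) = (43*√(49 - 5/2))*(-15) = (43*√(93/2))*(-15) = (43*(√186/2))*(-15) = (43*√186/2)*(-15) = -645*√186/2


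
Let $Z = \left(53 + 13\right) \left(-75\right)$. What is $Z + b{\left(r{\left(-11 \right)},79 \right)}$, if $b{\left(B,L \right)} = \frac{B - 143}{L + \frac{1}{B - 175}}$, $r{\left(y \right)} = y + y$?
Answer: $- \frac{77064405}{15562} \approx -4952.1$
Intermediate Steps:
$r{\left(y \right)} = 2 y$
$b{\left(B,L \right)} = \frac{-143 + B}{L + \frac{1}{-175 + B}}$
$Z = -4950$ ($Z = 66 \left(-75\right) = -4950$)
$Z + b{\left(r{\left(-11 \right)},79 \right)} = -4950 + \frac{25025 + \left(2 \left(-11\right)\right)^{2} - 318 \cdot 2 \left(-11\right)}{1 - 13825 + 2 \left(-11\right) 79} = -4950 + \frac{25025 + \left(-22\right)^{2} - -6996}{1 - 13825 - 1738} = -4950 + \frac{25025 + 484 + 6996}{1 - 13825 - 1738} = -4950 + \frac{1}{-15562} \cdot 32505 = -4950 - \frac{32505}{15562} = - \frac{77064405}{15562}$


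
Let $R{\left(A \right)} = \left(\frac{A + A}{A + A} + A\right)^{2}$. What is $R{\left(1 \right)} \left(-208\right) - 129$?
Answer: $-961$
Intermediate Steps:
$R{\left(A \right)} = \left(1 + A\right)^{2}$ ($R{\left(A \right)} = \left(\frac{2 A}{2 A} + A\right)^{2} = \left(2 A \frac{1}{2 A} + A\right)^{2} = \left(1 + A\right)^{2}$)
$R{\left(1 \right)} \left(-208\right) - 129 = \left(1 + 1\right)^{2} \left(-208\right) - 129 = 2^{2} \left(-208\right) - 129 = 4 \left(-208\right) - 129 = -832 - 129 = -961$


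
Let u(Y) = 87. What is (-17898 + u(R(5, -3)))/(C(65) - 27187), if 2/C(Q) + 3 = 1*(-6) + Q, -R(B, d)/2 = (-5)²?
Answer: 166236/253745 ≈ 0.65513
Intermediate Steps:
R(B, d) = -50 (R(B, d) = -2*(-5)² = -2*25 = -50)
C(Q) = 2/(-9 + Q) (C(Q) = 2/(-3 + (1*(-6) + Q)) = 2/(-3 + (-6 + Q)) = 2/(-9 + Q))
(-17898 + u(R(5, -3)))/(C(65) - 27187) = (-17898 + 87)/(2/(-9 + 65) - 27187) = -17811/(2/56 - 27187) = -17811/(2*(1/56) - 27187) = -17811/(1/28 - 27187) = -17811/(-761235/28) = -17811*(-28/761235) = 166236/253745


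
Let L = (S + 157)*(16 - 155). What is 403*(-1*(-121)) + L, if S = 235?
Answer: -5725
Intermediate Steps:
L = -54488 (L = (235 + 157)*(16 - 155) = 392*(-139) = -54488)
403*(-1*(-121)) + L = 403*(-1*(-121)) - 54488 = 403*121 - 54488 = 48763 - 54488 = -5725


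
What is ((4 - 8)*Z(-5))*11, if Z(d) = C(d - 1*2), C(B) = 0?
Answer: 0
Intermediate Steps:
Z(d) = 0
((4 - 8)*Z(-5))*11 = ((4 - 8)*0)*11 = -4*0*11 = 0*11 = 0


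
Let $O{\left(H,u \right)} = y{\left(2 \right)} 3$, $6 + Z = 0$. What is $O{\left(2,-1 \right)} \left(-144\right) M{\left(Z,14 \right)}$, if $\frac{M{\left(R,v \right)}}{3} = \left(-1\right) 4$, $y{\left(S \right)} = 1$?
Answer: $5184$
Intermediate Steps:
$Z = -6$ ($Z = -6 + 0 = -6$)
$O{\left(H,u \right)} = 3$ ($O{\left(H,u \right)} = 1 \cdot 3 = 3$)
$M{\left(R,v \right)} = -12$ ($M{\left(R,v \right)} = 3 \left(\left(-1\right) 4\right) = 3 \left(-4\right) = -12$)
$O{\left(2,-1 \right)} \left(-144\right) M{\left(Z,14 \right)} = 3 \left(-144\right) \left(-12\right) = \left(-432\right) \left(-12\right) = 5184$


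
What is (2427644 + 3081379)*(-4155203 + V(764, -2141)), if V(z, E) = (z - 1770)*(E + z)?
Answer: -15259668677643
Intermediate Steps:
V(z, E) = (-1770 + z)*(E + z)
(2427644 + 3081379)*(-4155203 + V(764, -2141)) = (2427644 + 3081379)*(-4155203 + (764**2 - 1770*(-2141) - 1770*764 - 2141*764)) = 5509023*(-4155203 + (583696 + 3789570 - 1352280 - 1635724)) = 5509023*(-4155203 + 1385262) = 5509023*(-2769941) = -15259668677643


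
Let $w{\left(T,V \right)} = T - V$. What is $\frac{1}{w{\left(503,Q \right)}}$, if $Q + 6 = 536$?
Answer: $- \frac{1}{27} \approx -0.037037$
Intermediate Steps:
$Q = 530$ ($Q = -6 + 536 = 530$)
$\frac{1}{w{\left(503,Q \right)}} = \frac{1}{503 - 530} = \frac{1}{-27} = - \frac{1}{27}$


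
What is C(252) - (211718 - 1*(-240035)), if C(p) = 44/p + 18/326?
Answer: -4639049197/10269 ≈ -4.5175e+5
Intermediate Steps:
C(p) = 9/163 + 44/p (C(p) = 44/p + 18*(1/326) = 44/p + 9/163 = 9/163 + 44/p)
C(252) - (211718 - 1*(-240035)) = (9/163 + 44/252) - (211718 - 1*(-240035)) = (9/163 + 44*(1/252)) - (211718 + 240035) = (9/163 + 11/63) - 1*451753 = 2360/10269 - 451753 = -4639049197/10269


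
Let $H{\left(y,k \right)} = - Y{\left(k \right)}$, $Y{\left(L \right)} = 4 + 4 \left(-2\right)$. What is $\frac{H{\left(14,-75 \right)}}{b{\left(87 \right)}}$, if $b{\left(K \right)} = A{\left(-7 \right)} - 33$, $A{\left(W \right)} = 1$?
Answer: $- \frac{1}{8} \approx -0.125$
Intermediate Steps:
$Y{\left(L \right)} = -4$ ($Y{\left(L \right)} = 4 - 8 = -4$)
$b{\left(K \right)} = -32$ ($b{\left(K \right)} = 1 - 33 = -32$)
$H{\left(y,k \right)} = 4$ ($H{\left(y,k \right)} = \left(-1\right) \left(-4\right) = 4$)
$\frac{H{\left(14,-75 \right)}}{b{\left(87 \right)}} = \frac{4}{-32} = 4 \left(- \frac{1}{32}\right) = - \frac{1}{8}$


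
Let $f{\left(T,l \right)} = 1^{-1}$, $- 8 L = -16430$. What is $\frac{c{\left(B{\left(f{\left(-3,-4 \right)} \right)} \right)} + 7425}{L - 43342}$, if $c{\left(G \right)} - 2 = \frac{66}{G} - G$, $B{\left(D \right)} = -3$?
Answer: $- \frac{29632}{165153} \approx -0.17942$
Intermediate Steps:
$L = \frac{8215}{4}$ ($L = \left(- \frac{1}{8}\right) \left(-16430\right) = \frac{8215}{4} \approx 2053.8$)
$f{\left(T,l \right)} = 1$
$c{\left(G \right)} = 2 - G + \frac{66}{G}$ ($c{\left(G \right)} = 2 - \left(G - \frac{66}{G}\right) = 2 - G + \frac{66}{G}$)
$\frac{c{\left(B{\left(f{\left(-3,-4 \right)} \right)} \right)} + 7425}{L - 43342} = \frac{\left(2 - -3 + \frac{66}{-3}\right) + 7425}{\frac{8215}{4} - 43342} = \frac{\left(2 + 3 + 66 \left(- \frac{1}{3}\right)\right) + 7425}{- \frac{165153}{4}} = \left(\left(2 + 3 - 22\right) + 7425\right) \left(- \frac{4}{165153}\right) = \left(-17 + 7425\right) \left(- \frac{4}{165153}\right) = 7408 \left(- \frac{4}{165153}\right) = - \frac{29632}{165153}$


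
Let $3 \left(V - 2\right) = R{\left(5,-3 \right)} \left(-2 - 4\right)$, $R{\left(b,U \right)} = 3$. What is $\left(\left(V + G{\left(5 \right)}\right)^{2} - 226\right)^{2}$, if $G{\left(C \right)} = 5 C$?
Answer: $46225$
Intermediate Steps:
$V = -4$ ($V = 2 + \frac{3 \left(-2 - 4\right)}{3} = 2 + \frac{3 \left(-6\right)}{3} = 2 + \frac{1}{3} \left(-18\right) = 2 - 6 = -4$)
$\left(\left(V + G{\left(5 \right)}\right)^{2} - 226\right)^{2} = \left(\left(-4 + 5 \cdot 5\right)^{2} - 226\right)^{2} = \left(\left(-4 + 25\right)^{2} - 226\right)^{2} = \left(21^{2} - 226\right)^{2} = \left(441 - 226\right)^{2} = 215^{2} = 46225$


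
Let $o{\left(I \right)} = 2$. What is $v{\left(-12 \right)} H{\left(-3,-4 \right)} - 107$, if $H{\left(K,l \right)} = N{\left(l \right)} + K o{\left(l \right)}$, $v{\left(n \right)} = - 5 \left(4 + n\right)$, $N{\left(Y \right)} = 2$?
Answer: $-267$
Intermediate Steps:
$v{\left(n \right)} = -20 - 5 n$
$H{\left(K,l \right)} = 2 + 2 K$ ($H{\left(K,l \right)} = 2 + K 2 = 2 + 2 K$)
$v{\left(-12 \right)} H{\left(-3,-4 \right)} - 107 = \left(-20 - -60\right) \left(2 + 2 \left(-3\right)\right) - 107 = \left(-20 + 60\right) \left(2 - 6\right) - 107 = 40 \left(-4\right) - 107 = -160 - 107 = -267$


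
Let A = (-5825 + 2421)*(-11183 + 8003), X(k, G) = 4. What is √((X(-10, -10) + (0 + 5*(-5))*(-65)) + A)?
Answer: √10826349 ≈ 3290.3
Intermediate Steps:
A = 10824720 (A = -3404*(-3180) = 10824720)
√((X(-10, -10) + (0 + 5*(-5))*(-65)) + A) = √((4 + (0 + 5*(-5))*(-65)) + 10824720) = √((4 + (0 - 25)*(-65)) + 10824720) = √((4 - 25*(-65)) + 10824720) = √((4 + 1625) + 10824720) = √(1629 + 10824720) = √10826349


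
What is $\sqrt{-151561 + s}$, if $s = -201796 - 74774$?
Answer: $i \sqrt{428131} \approx 654.32 i$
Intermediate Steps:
$s = -276570$
$\sqrt{-151561 + s} = \sqrt{-151561 - 276570} = \sqrt{-428131} = i \sqrt{428131}$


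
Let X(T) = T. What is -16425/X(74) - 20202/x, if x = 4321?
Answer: -72467373/319754 ≈ -226.63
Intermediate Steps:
-16425/X(74) - 20202/x = -16425/74 - 20202/4321 = -72467373/319754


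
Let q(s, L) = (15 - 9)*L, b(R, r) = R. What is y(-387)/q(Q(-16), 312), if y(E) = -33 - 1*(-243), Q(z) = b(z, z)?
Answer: 35/312 ≈ 0.11218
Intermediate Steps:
Q(z) = z
y(E) = 210 (y(E) = -33 + 243 = 210)
q(s, L) = 6*L
y(-387)/q(Q(-16), 312) = 210/((6*312)) = 210/1872 = 210*(1/1872) = 35/312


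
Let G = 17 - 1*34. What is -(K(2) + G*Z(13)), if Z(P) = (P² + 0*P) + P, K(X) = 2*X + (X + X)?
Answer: 3086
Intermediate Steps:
G = -17 (G = 17 - 34 = -17)
K(X) = 4*X (K(X) = 2*X + 2*X = 4*X)
Z(P) = P + P² (Z(P) = (P² + 0) + P = P² + P = P + P²)
-(K(2) + G*Z(13)) = -(4*2 - 221*(1 + 13)) = -(8 - 221*14) = -(8 - 17*182) = -(8 - 3094) = -1*(-3086) = 3086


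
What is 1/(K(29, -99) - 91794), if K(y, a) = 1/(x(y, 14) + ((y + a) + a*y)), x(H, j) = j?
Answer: -2927/268681039 ≈ -1.0894e-5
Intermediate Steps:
K(y, a) = 1/(14 + a + y + a*y) (K(y, a) = 1/(14 + ((y + a) + a*y)) = 1/(14 + ((a + y) + a*y)) = 1/(14 + (a + y + a*y)) = 1/(14 + a + y + a*y))
1/(K(29, -99) - 91794) = 1/(1/(14 - 99 + 29 - 99*29) - 91794) = 1/(1/(14 - 99 + 29 - 2871) - 91794) = 1/(1/(-2927) - 91794) = 1/(-1/2927 - 91794) = 1/(-268681039/2927) = -2927/268681039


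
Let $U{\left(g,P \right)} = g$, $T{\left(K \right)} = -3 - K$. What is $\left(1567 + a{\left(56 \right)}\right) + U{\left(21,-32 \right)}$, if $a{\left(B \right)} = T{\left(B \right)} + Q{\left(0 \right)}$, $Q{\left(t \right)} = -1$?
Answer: $1528$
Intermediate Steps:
$a{\left(B \right)} = -4 - B$ ($a{\left(B \right)} = \left(-3 - B\right) - 1 = -4 - B$)
$\left(1567 + a{\left(56 \right)}\right) + U{\left(21,-32 \right)} = \left(1567 - 60\right) + 21 = 1507 + 21 = 1528$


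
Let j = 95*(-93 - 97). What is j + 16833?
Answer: -1217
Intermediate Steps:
j = -18050 (j = 95*(-190) = -18050)
j + 16833 = -18050 + 16833 = -1217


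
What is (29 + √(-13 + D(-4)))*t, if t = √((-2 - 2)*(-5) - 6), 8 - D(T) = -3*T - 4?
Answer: √14*(29 + I*√13) ≈ 108.51 + 13.491*I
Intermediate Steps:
D(T) = 12 + 3*T (D(T) = 8 - (-3*T - 4) = 8 - (-4 - 3*T) = 8 + (4 + 3*T) = 12 + 3*T)
t = √14 (t = √(-4*(-5) - 6) = √(20 - 6) = √14 ≈ 3.7417)
(29 + √(-13 + D(-4)))*t = (29 + √(-13 + (12 + 3*(-4))))*√14 = (29 + √(-13 + (12 - 12)))*√14 = (29 + √(-13 + 0))*√14 = (29 + √(-13))*√14 = (29 + I*√13)*√14 = √14*(29 + I*√13)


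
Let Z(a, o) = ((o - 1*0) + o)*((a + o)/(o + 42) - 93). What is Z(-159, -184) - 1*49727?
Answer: -1163825/71 ≈ -16392.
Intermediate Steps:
Z(a, o) = 2*o*(-93 + (a + o)/(42 + o)) (Z(a, o) = ((o + 0) + o)*((a + o)/(42 + o) - 93) = (o + o)*((a + o)/(42 + o) - 93) = (2*o)*(-93 + (a + o)/(42 + o)) = 2*o*(-93 + (a + o)/(42 + o)))
Z(-159, -184) - 1*49727 = 2*(-184)*(-3906 - 159 - 92*(-184))/(42 - 184) - 1*49727 = 2*(-184)*(-3906 - 159 + 16928)/(-142) - 49727 = 2*(-184)*(-1/142)*12863 - 49727 = 2366792/71 - 49727 = -1163825/71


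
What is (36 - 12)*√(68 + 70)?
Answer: 24*√138 ≈ 281.94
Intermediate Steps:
(36 - 12)*√(68 + 70) = 24*√138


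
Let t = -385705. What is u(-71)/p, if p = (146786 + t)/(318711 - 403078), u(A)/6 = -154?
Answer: -77955108/238919 ≈ -326.28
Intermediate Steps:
u(A) = -924 (u(A) = 6*(-154) = -924)
p = 238919/84367 (p = (146786 - 385705)/(318711 - 403078) = -238919/(-84367) = -238919*(-1/84367) = 238919/84367 ≈ 2.8319)
u(-71)/p = -924/238919/84367 = -924*84367/238919 = -77955108/238919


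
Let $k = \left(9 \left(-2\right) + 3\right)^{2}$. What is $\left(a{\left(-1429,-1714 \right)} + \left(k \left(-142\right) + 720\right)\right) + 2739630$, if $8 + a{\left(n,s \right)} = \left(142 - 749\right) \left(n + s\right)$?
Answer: $4616193$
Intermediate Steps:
$a{\left(n,s \right)} = -8 - 607 n - 607 s$ ($a{\left(n,s \right)} = -8 + \left(142 - 749\right) \left(n + s\right) = -8 - 607 \left(n + s\right) = -8 - \left(607 n + 607 s\right) = -8 - 607 n - 607 s$)
$k = 225$ ($k = \left(-18 + 3\right)^{2} = \left(-15\right)^{2} = 225$)
$\left(a{\left(-1429,-1714 \right)} + \left(k \left(-142\right) + 720\right)\right) + 2739630 = \left(\left(-8 - -867403 - -1040398\right) + \left(225 \left(-142\right) + 720\right)\right) + 2739630 = \left(\left(-8 + 867403 + 1040398\right) + \left(-31950 + 720\right)\right) + 2739630 = \left(1907793 - 31230\right) + 2739630 = 1876563 + 2739630 = 4616193$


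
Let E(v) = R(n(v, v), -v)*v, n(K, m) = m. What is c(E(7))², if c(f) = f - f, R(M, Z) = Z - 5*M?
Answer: 0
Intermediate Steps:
E(v) = -6*v² (E(v) = (-v - 5*v)*v = (-6*v)*v = -6*v²)
c(f) = 0
c(E(7))² = 0² = 0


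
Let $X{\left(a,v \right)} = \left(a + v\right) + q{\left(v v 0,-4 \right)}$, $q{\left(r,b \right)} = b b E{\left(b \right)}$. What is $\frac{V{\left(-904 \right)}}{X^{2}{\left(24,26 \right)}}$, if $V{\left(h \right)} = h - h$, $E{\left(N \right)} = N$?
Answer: $0$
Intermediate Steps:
$q{\left(r,b \right)} = b^{3}$ ($q{\left(r,b \right)} = b b b = b^{2} b = b^{3}$)
$V{\left(h \right)} = 0$
$X{\left(a,v \right)} = -64 + a + v$ ($X{\left(a,v \right)} = \left(a + v\right) + \left(-4\right)^{3} = \left(a + v\right) - 64 = -64 + a + v$)
$\frac{V{\left(-904 \right)}}{X^{2}{\left(24,26 \right)}} = \frac{0}{\left(-64 + 24 + 26\right)^{2}} = \frac{0}{\left(-14\right)^{2}} = \frac{0}{196} = 0 \cdot \frac{1}{196} = 0$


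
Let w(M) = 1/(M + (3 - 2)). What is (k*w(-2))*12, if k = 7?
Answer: -84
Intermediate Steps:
w(M) = 1/(1 + M) (w(M) = 1/(M + 1) = 1/(1 + M))
(k*w(-2))*12 = (7/(1 - 2))*12 = (7/(-1))*12 = (7*(-1))*12 = -7*12 = -84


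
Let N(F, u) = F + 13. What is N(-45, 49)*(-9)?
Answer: 288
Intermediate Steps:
N(F, u) = 13 + F
N(-45, 49)*(-9) = (13 - 45)*(-9) = -32*(-9) = 288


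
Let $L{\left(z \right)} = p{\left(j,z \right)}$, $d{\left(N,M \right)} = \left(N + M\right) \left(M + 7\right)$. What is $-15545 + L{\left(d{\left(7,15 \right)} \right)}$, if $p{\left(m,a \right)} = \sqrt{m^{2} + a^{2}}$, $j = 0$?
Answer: $-15061$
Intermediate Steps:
$d{\left(N,M \right)} = \left(7 + M\right) \left(M + N\right)$ ($d{\left(N,M \right)} = \left(M + N\right) \left(7 + M\right) = \left(7 + M\right) \left(M + N\right)$)
$p{\left(m,a \right)} = \sqrt{a^{2} + m^{2}}$
$L{\left(z \right)} = \sqrt{z^{2}}$ ($L{\left(z \right)} = \sqrt{z^{2} + 0^{2}} = \sqrt{z^{2} + 0} = \sqrt{z^{2}}$)
$-15545 + L{\left(d{\left(7,15 \right)} \right)} = -15545 + \sqrt{\left(15^{2} + 7 \cdot 15 + 7 \cdot 7 + 15 \cdot 7\right)^{2}} = -15545 + \sqrt{\left(225 + 105 + 49 + 105\right)^{2}} = -15545 + \sqrt{484^{2}} = -15545 + \sqrt{234256} = -15545 + 484 = -15061$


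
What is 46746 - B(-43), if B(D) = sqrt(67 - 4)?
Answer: 46746 - 3*sqrt(7) ≈ 46738.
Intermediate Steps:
B(D) = 3*sqrt(7) (B(D) = sqrt(63) = 3*sqrt(7))
46746 - B(-43) = 46746 - 3*sqrt(7)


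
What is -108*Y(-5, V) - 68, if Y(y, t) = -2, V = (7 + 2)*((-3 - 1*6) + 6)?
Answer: 148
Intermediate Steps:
V = -27 (V = 9*((-3 - 6) + 6) = 9*(-9 + 6) = 9*(-3) = -27)
-108*Y(-5, V) - 68 = -108*(-2) - 68 = 216 - 68 = 148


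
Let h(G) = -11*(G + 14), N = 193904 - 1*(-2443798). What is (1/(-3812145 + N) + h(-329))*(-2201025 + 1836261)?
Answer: -494795677930472/391481 ≈ -1.2639e+9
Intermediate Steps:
N = 2637702 (N = 193904 + 2443798 = 2637702)
h(G) = -154 - 11*G (h(G) = -11*(14 + G) = -154 - 11*G)
(1/(-3812145 + N) + h(-329))*(-2201025 + 1836261) = (1/(-3812145 + 2637702) + (-154 - 11*(-329)))*(-2201025 + 1836261) = (1/(-1174443) + (-154 + 3619))*(-364764) = (-1/1174443 + 3465)*(-364764) = (4069444994/1174443)*(-364764) = -494795677930472/391481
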